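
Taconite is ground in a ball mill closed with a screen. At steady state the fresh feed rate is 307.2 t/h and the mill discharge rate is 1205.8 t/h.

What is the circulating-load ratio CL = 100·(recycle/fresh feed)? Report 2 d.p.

CL = 292.51 %

Steady state: M = F + R.
R = M − F = 1205.8 − 307.2 = 898.6 t/h
CL = 100·R/F = 100·898.6/307.2 = 292.51 %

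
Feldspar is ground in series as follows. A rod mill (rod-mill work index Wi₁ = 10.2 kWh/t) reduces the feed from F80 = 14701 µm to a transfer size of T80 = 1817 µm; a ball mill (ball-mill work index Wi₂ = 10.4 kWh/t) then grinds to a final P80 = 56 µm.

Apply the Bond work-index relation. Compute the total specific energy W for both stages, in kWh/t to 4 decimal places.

W = 13.0094 kWh/t

W = 10 Wi (P80^-0.5 − F80^-0.5)
Stage 1 (14701→1817 µm, Wi₁=10.2): W₁ = 10·10.2·(0.023460 − 0.008248) = 1.5516 kWh/t
Stage 2 (1817→56 µm, Wi₂=10.4): W₂ = 10·10.4·(0.133631 − 0.023460) = 11.4578 kWh/t
W = W₁ + W₂ = 1.5516 + 11.4578 = 13.0094 kWh/t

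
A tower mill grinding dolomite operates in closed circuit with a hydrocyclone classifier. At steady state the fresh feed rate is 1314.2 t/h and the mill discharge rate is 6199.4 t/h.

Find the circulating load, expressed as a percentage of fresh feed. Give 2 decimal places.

CL = 371.72 %

Discharge = new feed + return, hence
R = M − F = 6199.4 − 1314.2 = 4885.2 t/h
CL = 100·R/F = 100·4885.2/1314.2 = 371.72 %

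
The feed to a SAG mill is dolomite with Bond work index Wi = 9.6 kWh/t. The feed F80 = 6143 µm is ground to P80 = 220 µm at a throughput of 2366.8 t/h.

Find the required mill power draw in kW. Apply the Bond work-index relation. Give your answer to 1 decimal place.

W = 10 Wi (P80^-0.5 − F80^-0.5)
W = 10·9.6·(1/√220 − 1/√6143) = 10·9.6·(0.054661) = 5.2475 kWh/t
Power = W × throughput = 5.2475 kWh/t × 2366.8 t/h = 12419.7 kW

P = 12419.7 kW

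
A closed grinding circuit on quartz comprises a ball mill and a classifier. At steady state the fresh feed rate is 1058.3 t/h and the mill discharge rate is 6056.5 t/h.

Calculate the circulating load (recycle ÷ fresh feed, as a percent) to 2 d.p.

CL = 472.29 %

M = F + R at steady state, so:
R = M − F = 6056.5 − 1058.3 = 4998.2 t/h
CL = 100·R/F = 100·4998.2/1058.3 = 472.29 %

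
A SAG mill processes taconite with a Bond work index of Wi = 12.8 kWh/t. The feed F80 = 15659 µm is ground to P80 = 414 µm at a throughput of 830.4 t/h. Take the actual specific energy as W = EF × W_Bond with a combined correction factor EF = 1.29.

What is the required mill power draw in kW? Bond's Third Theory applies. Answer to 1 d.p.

W = 10·Wi·(P80^(-½) − F80^(-½))
W = 10·12.8·(1/√414 − 1/√15659) = 10·12.8·(0.041156) = 5.2680 kWh/t
Corrected W = EF·W_Bond = 1.29·5.2680 = 6.7957 kWh/t
Power = W × throughput = 6.7957 kWh/t × 830.4 t/h = 5643.1 kW

P = 5643.1 kW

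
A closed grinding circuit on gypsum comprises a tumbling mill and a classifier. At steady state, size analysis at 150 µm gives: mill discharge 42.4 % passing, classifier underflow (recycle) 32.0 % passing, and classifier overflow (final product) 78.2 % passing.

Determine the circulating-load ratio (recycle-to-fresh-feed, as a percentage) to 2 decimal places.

Mass balance on the −150 µm fraction:
d + r·d = r·u + o → r(d−u) = o−d
r = (78.2 − 42.4)/(42.4 − 32.0) = 35.8/10.4 = 3.4423
CL = 100·r = 344.23 %

CL = 344.23 %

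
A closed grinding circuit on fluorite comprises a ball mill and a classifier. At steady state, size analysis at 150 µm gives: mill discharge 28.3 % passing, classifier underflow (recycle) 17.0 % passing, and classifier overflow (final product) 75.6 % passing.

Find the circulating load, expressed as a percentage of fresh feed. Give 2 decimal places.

CL = 418.58 %

Balance %-passing 150 µm (r = R/F):
Fd + Rd = Ru + Fo ⇒ R/F = (o−d)/(d−u)
r = (75.6 − 28.3)/(28.3 − 17.0) = 47.3/11.3 = 4.1858
CL = 100·r = 418.58 %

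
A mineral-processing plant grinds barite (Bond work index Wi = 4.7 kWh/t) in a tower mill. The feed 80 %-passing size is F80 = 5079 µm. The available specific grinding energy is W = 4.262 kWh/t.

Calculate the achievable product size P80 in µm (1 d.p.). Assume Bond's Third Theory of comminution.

W = 10·Wi·(P80^(-½) − F80^(-½))
P80^(−½) = W/(10 Wi) + F80^(−½)
  = 4.2620/(10·4.7) + 1/√5079 = 0.090681 + 0.014032 = 0.104713
P80 = (1/0.104713)² = 9.5500² = 91.20 µm

P80 = 91.2 µm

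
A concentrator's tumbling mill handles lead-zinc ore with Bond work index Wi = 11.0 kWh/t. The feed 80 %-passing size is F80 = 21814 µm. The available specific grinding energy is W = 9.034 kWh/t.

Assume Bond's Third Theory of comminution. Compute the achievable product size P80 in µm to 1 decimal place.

P80 = 126.5 µm

W = 10 Wi / √P80 − 10 Wi / √F80
⇒ 1/√P80 = W/(10·Wi) + 1/√F80
  = 9.0340/(10·11.0) + 1/√21814 = 0.082127 + 0.006771 = 0.088898
P80 = (1/0.088898)² = 11.2489² = 126.54 µm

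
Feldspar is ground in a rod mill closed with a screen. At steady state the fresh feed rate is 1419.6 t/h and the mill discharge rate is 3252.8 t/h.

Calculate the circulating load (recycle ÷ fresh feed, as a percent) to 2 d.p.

Discharge = new feed + return, hence
R = M − F = 3252.8 − 1419.6 = 1833.2 t/h
CL = 100·R/F = 100·1833.2/1419.6 = 129.13 %

CL = 129.13 %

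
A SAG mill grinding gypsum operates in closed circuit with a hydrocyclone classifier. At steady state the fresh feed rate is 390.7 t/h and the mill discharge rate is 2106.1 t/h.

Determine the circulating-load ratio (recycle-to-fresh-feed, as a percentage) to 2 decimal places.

M = F + R at steady state, so:
R = M − F = 2106.1 − 390.7 = 1715.4 t/h
CL = 100·R/F = 100·1715.4/390.7 = 439.06 %

CL = 439.06 %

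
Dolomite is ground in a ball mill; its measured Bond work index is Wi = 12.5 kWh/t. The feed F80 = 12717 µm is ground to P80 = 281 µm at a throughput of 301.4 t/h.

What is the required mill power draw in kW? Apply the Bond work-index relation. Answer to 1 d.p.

Bond: W = 10·Wi·(1/√P80 − 1/√F80)
W = 10·12.5·(1/√281 − 1/√12717) = 10·12.5·(0.050787) = 6.3484 kWh/t
Mill draw = 6.3484 × 301.4 = 1913.4 kW

P = 1913.4 kW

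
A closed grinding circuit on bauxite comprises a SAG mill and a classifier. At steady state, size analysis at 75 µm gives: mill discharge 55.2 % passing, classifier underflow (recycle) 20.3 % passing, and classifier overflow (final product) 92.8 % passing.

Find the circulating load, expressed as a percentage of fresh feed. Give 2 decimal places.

CL = 107.74 %

Two-product formula at 75 µm:
Fd + Rd = Ru + Fo ⇒ R/F = (o−d)/(d−u)
r = (92.8 − 55.2)/(55.2 − 20.3) = 37.6/34.9 = 1.0774
CL = 100·r = 107.74 %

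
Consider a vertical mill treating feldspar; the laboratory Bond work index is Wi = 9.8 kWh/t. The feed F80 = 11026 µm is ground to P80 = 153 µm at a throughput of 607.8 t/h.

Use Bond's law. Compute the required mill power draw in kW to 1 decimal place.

W = 10·Wi·[P80^(−½) − F80^(−½)]
W = 10·9.8·(1/√153 − 1/√11026) = 10·9.8·(0.071322) = 6.9895 kWh/t
Power = W × throughput = 6.9895 kWh/t × 607.8 t/h = 4248.2 kW

P = 4248.2 kW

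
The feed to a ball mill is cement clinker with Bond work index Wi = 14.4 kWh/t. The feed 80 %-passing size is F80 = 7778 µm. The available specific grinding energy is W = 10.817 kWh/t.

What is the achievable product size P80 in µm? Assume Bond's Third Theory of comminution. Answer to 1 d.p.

W = 10 Wi (P80^-0.5 − F80^-0.5)
⇒ 1/√P80 = W/(10 Wi) + 1/√F80
  = 10.8170/(10·14.4) + 1/√7778 = 0.075118 + 0.011339 = 0.086457
P80 = (1/0.086457)² = 11.5665² = 133.78 µm

P80 = 133.8 µm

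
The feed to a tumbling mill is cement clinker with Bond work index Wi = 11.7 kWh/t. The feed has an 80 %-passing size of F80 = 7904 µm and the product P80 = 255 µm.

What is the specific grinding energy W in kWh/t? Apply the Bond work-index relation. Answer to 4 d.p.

W = 10·Wi·[P80^(−½) − F80^(−½)]
1/√255 = 0.062622;  1/√7904 = 0.011248
W = 10·11.7·(0.062622 − 0.011248) = 6.0108 kWh/t

W = 6.0108 kWh/t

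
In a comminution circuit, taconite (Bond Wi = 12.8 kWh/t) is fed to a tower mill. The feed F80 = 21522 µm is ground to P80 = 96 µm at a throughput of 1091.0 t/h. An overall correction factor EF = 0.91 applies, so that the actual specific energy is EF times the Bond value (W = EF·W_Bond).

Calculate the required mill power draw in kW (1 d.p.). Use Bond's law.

P = 12103.8 kW

W_Bond = 10·Wi·(1/√P₈₀ − 1/√F₈₀)
W = 10·12.8·(1/√96 − 1/√21522) = 10·12.8·(0.095246) = 12.1914 kWh/t
W_actual = 0.91 × 12.1914 = 11.0942 kWh/t
Power = W × throughput = 11.0942 kWh/t × 1091.0 t/h = 12103.8 kW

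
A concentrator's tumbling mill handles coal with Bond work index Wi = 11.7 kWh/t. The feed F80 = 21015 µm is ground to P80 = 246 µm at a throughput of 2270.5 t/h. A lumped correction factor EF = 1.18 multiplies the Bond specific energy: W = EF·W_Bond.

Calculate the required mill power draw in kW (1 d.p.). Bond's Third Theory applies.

P = 17823.5 kW

Bond:  W = 10 Wi (1/√P − 1/√F)
W = 10·11.7·(1/√246 − 1/√21015) = 10·11.7·(0.056859) = 6.6526 kWh/t
With EF = 1.18: W = 6.6526·1.18 = 7.8500 kWh/t
Power = W × throughput = 7.8500 kWh/t × 2270.5 t/h = 17823.5 kW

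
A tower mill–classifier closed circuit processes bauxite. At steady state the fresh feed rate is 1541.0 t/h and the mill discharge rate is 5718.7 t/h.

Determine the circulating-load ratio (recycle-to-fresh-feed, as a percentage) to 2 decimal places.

CL = 271.10 %

Steady state: M = F + R.
R = M − F = 5718.7 − 1541.0 = 4177.7 t/h
CL = 100·R/F = 100·4177.7/1541.0 = 271.10 %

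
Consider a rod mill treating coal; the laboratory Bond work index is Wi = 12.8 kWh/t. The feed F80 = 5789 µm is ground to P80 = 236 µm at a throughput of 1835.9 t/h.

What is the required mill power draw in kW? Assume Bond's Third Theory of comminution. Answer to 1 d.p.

W_Bond = 10·Wi·(1/√P₈₀ − 1/√F₈₀)
W = 10·12.8·(1/√236 − 1/√5789) = 10·12.8·(0.051951) = 6.6498 kWh/t
P_mill = W·ṁ = 6.6498·1835.9 = 12208.3 kW

P = 12208.3 kW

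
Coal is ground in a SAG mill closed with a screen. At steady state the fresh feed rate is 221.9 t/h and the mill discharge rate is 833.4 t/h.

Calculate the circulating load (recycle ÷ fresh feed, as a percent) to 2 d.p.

CL = 275.57 %

Discharge = new feed + return, hence
R = M − F = 833.4 − 221.9 = 611.5 t/h
CL = 100·R/F = 100·611.5/221.9 = 275.57 %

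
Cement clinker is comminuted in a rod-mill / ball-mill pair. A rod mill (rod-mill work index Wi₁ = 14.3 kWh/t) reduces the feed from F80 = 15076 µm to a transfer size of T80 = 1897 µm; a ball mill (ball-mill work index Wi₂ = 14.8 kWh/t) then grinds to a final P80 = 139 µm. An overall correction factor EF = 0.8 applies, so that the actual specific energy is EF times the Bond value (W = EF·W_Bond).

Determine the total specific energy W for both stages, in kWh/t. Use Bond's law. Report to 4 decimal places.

W = 9.0190 kWh/t

W = 10 Wi / √P80 − 10 Wi / √F80
Stage 1 (15076→1897 µm, Wi₁=14.3): W₁ = 10·14.3·(0.022960 − 0.008144) = 2.1186 kWh/t
Stage 2 (1897→139 µm, Wi₂=14.8): W₂ = 10·14.8·(0.084819 − 0.022960) = 9.1552 kWh/t
W = W₁ + W₂ = 2.1186 + 9.1552 = 11.2738 kWh/t
With EF = 0.8: W = 11.2738·0.8 = 9.0190 kWh/t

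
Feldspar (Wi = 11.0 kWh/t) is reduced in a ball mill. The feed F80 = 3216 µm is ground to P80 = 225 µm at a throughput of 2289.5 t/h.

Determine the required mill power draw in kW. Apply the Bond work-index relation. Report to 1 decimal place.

W = 10·Wi·(P80^(-½) − F80^(-½))
W = 10·11.0·(1/√225 − 1/√3216) = 10·11.0·(0.049033) = 5.3936 kWh/t
Mill draw = 5.3936 × 2289.5 = 12348.7 kW

P = 12348.7 kW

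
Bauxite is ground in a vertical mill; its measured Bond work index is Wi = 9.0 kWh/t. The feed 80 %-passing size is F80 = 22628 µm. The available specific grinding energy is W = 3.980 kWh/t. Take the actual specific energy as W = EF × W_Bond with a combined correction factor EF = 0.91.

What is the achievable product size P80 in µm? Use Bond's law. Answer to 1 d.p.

W = 10·Wi·(P80^(-½) − F80^(-½))
W_Bond = W / EF = 3.980 / 0.91 = 4.3736 kWh/t
⇒ 1/√P80 = W_Bond/(10 Wi) + 1/√F80
  = 4.3736/(10·9.0) + 1/√22628 = 0.048596 + 0.006648 = 0.055244
P80 = (1/0.055244)² = 18.1016² = 327.67 µm

P80 = 327.7 µm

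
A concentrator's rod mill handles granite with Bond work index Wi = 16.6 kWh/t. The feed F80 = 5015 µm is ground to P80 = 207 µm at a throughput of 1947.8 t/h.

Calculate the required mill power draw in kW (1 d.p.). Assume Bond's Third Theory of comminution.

W = 10 Wi (1/√P80 − 1/√F80)  [Bond]
W = 10·16.6·(1/√207 − 1/√5015) = 10·16.6·(0.055384) = 9.1937 kWh/t
Power = W × throughput = 9.1937 kWh/t × 1947.8 t/h = 17907.5 kW

P = 17907.5 kW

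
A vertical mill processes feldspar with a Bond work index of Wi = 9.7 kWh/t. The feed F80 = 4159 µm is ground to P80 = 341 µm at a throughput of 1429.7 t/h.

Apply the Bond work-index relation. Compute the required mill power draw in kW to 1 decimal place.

P = 5359.6 kW

W_Bond = 10·Wi·(1/√P₈₀ − 1/√F₈₀)
W = 10·9.7·(1/√341 − 1/√4159) = 10·9.7·(0.038647) = 3.7487 kWh/t
P = W·T = 3.7487·1429.7 = 5359.6 kW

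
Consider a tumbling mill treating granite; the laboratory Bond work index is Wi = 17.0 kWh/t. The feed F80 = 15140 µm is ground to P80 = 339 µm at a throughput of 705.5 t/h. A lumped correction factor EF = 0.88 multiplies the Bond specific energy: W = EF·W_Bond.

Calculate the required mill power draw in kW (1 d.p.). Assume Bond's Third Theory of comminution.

W_Bond = 10·Wi·(1/√P₈₀ − 1/√F₈₀)
W = 10·17.0·(1/√339 − 1/√15140) = 10·17.0·(0.046185) = 7.8515 kWh/t
With EF = 0.88: W = 7.8515·0.88 = 6.9093 kWh/t
P_mill = W·ṁ = 6.9093·705.5 = 4874.5 kW

P = 4874.5 kW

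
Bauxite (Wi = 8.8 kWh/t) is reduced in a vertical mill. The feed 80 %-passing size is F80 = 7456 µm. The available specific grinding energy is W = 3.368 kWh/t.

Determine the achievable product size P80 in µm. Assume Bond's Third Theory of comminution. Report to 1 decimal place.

W = 10·Wi·[P80^(−½) − F80^(−½)]
P80^(−½) = W/(10 Wi) + F80^(−½)
  = 3.3680/(10·8.8) + 1/√7456 = 0.038273 + 0.011581 = 0.049854
P80 = (1/0.049854)² = 20.0587² = 402.35 µm

P80 = 402.4 µm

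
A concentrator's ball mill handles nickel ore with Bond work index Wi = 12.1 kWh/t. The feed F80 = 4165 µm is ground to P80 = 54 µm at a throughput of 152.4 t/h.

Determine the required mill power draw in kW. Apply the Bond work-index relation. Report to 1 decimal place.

W = 10 Wi (P80^-0.5 − F80^-0.5)
W = 10·12.1·(1/√54 − 1/√4165) = 10·12.1·(0.120588) = 14.5911 kWh/t
P_mill = W·ṁ = 14.5911·152.4 = 2223.7 kW

P = 2223.7 kW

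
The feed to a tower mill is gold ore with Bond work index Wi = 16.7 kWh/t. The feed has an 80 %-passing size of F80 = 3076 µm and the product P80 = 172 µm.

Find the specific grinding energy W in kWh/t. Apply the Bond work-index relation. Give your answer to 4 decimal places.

W = 9.7225 kWh/t

Bond: W = 10·Wi·(1/√P80 − 1/√F80)
1/√172 = 0.076249;  1/√3076 = 0.018030
W = 10·16.7·(0.076249 − 0.018030) = 9.7225 kWh/t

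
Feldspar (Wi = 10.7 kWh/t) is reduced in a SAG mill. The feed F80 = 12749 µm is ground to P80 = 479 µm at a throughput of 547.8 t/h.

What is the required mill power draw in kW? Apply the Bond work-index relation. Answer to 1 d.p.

P = 2159.0 kW

W = 10 Wi (1/√P80 − 1/√F80)  [Bond]
W = 10·10.7·(1/√479 − 1/√12749) = 10·10.7·(0.036835) = 3.9413 kWh/t
P_mill = W·ṁ = 3.9413·547.8 = 2159.0 kW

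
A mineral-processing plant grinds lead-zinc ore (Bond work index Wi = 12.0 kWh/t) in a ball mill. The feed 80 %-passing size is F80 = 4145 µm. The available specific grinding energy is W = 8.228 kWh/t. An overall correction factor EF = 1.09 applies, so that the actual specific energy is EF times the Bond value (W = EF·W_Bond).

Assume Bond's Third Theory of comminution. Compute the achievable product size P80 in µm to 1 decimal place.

W = 10·Wi·(P80^(-½) − F80^(-½))
W_Bond = W / EF = 8.228 / 1.09 = 7.5486 kWh/t
P80^(−½) = W_Bond/(10 Wi) + F80^(−½)
  = 7.5486/(10·12.0) + 1/√4145 = 0.062905 + 0.015532 = 0.078438
P80 = (1/0.078438)² = 12.7490² = 162.54 µm

P80 = 162.5 µm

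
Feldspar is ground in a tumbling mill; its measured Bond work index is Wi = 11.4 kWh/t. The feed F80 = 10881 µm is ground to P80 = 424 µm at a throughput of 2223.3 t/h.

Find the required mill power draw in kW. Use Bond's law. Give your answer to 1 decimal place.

P = 9879.1 kW

W = 10·Wi·[P80^(−½) − F80^(−½)]
W = 10·11.4·(1/√424 − 1/√10881) = 10·11.4·(0.038978) = 4.4435 kWh/t
P_mill = W·ṁ = 4.4435·2223.3 = 9879.1 kW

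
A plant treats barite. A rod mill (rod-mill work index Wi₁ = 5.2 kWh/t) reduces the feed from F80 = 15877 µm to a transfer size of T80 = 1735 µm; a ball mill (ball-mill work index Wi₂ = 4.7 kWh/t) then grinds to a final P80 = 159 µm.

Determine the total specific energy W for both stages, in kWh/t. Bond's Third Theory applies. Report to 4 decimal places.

Bond:  W = 10 Wi (1/√P − 1/√F)
Stage 1 (15877→1735 µm, Wi₁=5.2): W₁ = 10·5.2·(0.024008 − 0.007936) = 0.8357 kWh/t
Stage 2 (1735→159 µm, Wi₂=4.7): W₂ = 10·4.7·(0.079305 − 0.024008) = 2.5990 kWh/t
W = W₁ + W₂ = 0.8357 + 2.5990 = 3.4347 kWh/t

W = 3.4347 kWh/t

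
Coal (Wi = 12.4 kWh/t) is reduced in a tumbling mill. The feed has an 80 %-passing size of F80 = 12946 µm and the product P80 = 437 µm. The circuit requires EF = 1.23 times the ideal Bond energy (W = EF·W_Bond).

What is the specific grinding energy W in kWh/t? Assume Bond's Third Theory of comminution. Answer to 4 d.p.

W = 5.9555 kWh/t

W_Bond = 10·Wi·(1/√P₈₀ − 1/√F₈₀)
1/√437 = 0.047836;  1/√12946 = 0.008789
W = 10·12.4·(0.047836 − 0.008789) = 4.8419 kWh/t
Corrected W = EF·W_Bond = 1.23·4.8419 = 5.9555 kWh/t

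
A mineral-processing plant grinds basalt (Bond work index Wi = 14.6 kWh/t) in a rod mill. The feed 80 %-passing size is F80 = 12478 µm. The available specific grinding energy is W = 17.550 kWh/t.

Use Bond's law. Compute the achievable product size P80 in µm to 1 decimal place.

W = 10·Wi·(P80^(-½) − F80^(-½))
P80^-0.5 = F80^-0.5 + W/(10 Wi)
  = 17.5500/(10·14.6) + 1/√12478 = 0.120205 + 0.008952 = 0.129158
P80 = (1/0.129158)² = 7.7425² = 59.95 µm

P80 = 59.9 µm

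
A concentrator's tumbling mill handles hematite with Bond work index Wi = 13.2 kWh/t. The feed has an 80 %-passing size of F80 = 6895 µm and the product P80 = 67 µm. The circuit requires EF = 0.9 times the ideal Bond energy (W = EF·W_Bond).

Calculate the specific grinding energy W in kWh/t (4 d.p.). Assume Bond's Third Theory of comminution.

W = 10·Wi·[P80^(−½) − F80^(−½)]
1/√67 = 0.122169;  1/√6895 = 0.012043
W = 10·13.2·(0.122169 − 0.012043) = 14.5367 kWh/t
With EF = 0.9: W = 14.5367·0.9 = 13.0830 kWh/t

W = 13.0830 kWh/t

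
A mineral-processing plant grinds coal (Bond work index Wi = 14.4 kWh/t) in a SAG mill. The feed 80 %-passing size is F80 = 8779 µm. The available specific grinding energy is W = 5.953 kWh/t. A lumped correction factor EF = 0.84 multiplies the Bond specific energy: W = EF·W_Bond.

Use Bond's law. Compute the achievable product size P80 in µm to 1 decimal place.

P80 = 278.8 µm

W_Bond = 10·Wi·(1/√P₈₀ − 1/√F₈₀)
W_Bond = W / EF = 5.953 / 0.84 = 7.0869 kWh/t
⇒ 1/√P80 = W_Bond/(10·Wi) + 1/√F80
  = 7.0869/(10·14.4) + 1/√8779 = 0.049215 + 0.010673 = 0.059887
P80 = (1/0.059887)² = 16.6980² = 278.82 µm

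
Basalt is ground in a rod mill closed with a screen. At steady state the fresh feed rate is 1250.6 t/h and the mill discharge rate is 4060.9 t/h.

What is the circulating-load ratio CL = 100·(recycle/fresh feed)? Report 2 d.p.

CL = 224.72 %

M = F + R at steady state, so:
R = M − F = 4060.9 − 1250.6 = 2810.3 t/h
CL = 100·R/F = 100·2810.3/1250.6 = 224.72 %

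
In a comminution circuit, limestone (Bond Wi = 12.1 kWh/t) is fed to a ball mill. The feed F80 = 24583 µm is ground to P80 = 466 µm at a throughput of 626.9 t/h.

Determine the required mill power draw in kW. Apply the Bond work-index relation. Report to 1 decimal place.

W = 10 Wi (P80^-0.5 − F80^-0.5)
W = 10·12.1·(1/√466 − 1/√24583) = 10·12.1·(0.039946) = 4.8335 kWh/t
Mill draw = 4.8335 × 626.9 = 3030.1 kW

P = 3030.1 kW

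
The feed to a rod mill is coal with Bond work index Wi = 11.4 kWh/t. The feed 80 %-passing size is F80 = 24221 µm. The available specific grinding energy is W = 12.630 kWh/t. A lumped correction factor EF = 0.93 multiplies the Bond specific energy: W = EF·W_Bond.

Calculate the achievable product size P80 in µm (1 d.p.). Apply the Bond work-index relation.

W = 10 Wi (P80^-0.5 − F80^-0.5)
W_Bond = W / EF = 12.630 / 0.93 = 13.5806 kWh/t
⇒ 1/√P80 = W_Bond/(10·Wi) + 1/√F80
  = 13.5806/(10·11.4) + 1/√24221 = 0.119128 + 0.006425 = 0.125554
P80 = (1/0.125554)² = 7.9647² = 63.44 µm

P80 = 63.4 µm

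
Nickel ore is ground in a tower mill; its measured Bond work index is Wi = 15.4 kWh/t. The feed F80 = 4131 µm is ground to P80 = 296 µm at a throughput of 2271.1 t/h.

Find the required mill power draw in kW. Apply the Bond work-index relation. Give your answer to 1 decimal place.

W = 10 Wi (1/√P80 − 1/√F80)  [Bond]
W = 10·15.4·(1/√296 − 1/√4131) = 10·15.4·(0.042565) = 6.5550 kWh/t
P_mill = W·ṁ = 6.5550·2271.1 = 14887.1 kW

P = 14887.1 kW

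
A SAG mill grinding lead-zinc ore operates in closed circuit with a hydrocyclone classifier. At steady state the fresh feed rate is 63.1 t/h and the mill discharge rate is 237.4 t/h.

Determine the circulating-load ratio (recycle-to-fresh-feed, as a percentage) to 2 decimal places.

M = F + R at steady state, so:
R = M − F = 237.4 − 63.1 = 174.3 t/h
CL = 100·R/F = 100·174.3/63.1 = 276.23 %

CL = 276.23 %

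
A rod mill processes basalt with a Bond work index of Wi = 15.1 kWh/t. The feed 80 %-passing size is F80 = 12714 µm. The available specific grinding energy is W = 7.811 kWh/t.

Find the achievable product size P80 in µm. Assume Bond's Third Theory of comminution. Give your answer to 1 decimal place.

P80 = 272.3 µm

W_Bond = 10·Wi·(1/√P₈₀ − 1/√F₈₀)
1/√P80 = 1/√F80 + W/(10·Wi)
  = 7.8110/(10·15.1) + 1/√12714 = 0.051728 + 0.008869 = 0.060597
P80 = (1/0.060597)² = 16.5024² = 272.33 µm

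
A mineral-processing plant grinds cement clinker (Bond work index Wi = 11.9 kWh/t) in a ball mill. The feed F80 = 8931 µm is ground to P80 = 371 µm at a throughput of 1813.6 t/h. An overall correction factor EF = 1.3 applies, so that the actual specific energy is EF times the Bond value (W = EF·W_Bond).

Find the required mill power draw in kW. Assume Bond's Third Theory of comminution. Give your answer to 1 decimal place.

P = 11597.3 kW

W = 10 Wi (P80^-0.5 − F80^-0.5)
W = 10·11.9·(1/√371 − 1/√8931) = 10·11.9·(0.041336) = 4.9190 kWh/t
With EF = 1.3: W = 4.9190·1.3 = 6.3947 kWh/t
P_mill = W·ṁ = 6.3947·1813.6 = 11597.3 kW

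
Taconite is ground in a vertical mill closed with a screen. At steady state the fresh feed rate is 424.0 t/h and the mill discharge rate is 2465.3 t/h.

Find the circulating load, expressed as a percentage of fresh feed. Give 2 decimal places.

M = F + R at steady state, so:
R = M − F = 2465.3 − 424.0 = 2041.3 t/h
CL = 100·R/F = 100·2041.3/424.0 = 481.44 %

CL = 481.44 %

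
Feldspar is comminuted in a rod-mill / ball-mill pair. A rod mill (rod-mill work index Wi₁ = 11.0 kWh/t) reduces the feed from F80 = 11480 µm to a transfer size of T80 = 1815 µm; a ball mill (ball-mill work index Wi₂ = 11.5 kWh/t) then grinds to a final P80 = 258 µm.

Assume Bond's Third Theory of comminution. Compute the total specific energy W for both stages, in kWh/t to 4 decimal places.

W = 10 Wi / √P80 − 10 Wi / √F80
Stage 1 (11480→1815 µm, Wi₁=11.0): W₁ = 10·11.0·(0.023473 − 0.009333) = 1.5553 kWh/t
Stage 2 (1815→258 µm, Wi₂=11.5): W₂ = 10·11.5·(0.062257 − 0.023473) = 4.4602 kWh/t
W = W₁ + W₂ = 1.5553 + 4.4602 = 6.0156 kWh/t

W = 6.0156 kWh/t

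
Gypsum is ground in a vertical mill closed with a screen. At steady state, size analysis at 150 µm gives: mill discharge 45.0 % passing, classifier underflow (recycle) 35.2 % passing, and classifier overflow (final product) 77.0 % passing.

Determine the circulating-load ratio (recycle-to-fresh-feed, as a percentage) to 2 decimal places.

Two-product formula at 150 µm:
d + r·d = r·u + o → r(d−u) = o−d
r = (77.0 − 45.0)/(45.0 − 35.2) = 32.0/9.8 = 3.2653
CL = 100·r = 326.53 %

CL = 326.53 %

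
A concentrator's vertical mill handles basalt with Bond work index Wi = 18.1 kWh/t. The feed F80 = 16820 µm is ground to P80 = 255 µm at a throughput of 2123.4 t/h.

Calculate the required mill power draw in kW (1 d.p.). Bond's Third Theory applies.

W = 10·Wi·[P80^(−½) − F80^(−½)]
W = 10·18.1·(1/√255 − 1/√16820) = 10·18.1·(0.054912) = 9.9390 kWh/t
Power = W × throughput = 9.9390 kWh/t × 2123.4 t/h = 21104.6 kW

P = 21104.6 kW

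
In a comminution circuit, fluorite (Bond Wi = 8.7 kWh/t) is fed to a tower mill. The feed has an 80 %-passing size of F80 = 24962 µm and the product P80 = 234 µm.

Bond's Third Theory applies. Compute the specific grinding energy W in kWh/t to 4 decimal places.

W = 5.1367 kWh/t

W_Bond = 10·Wi·(1/√P₈₀ − 1/√F₈₀)
1/√234 = 0.065372;  1/√24962 = 0.006329
W = 10·8.7·(0.065372 − 0.006329) = 5.1367 kWh/t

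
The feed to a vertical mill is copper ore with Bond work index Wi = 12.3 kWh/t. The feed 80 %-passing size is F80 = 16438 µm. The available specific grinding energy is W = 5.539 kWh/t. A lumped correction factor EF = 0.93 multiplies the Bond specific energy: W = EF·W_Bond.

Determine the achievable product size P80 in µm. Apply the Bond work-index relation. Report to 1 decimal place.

P80 = 316.4 µm

W = 10·Wi·[P80^(−½) − F80^(−½)]
W_Bond = W / EF = 5.539 / 0.93 = 5.9559 kWh/t
P80^-0.5 = F80^-0.5 + W_Bond/(10 Wi)
  = 5.9559/(10·12.3) + 1/√16438 = 0.048422 + 0.007800 = 0.056222
P80 = (1/0.056222)² = 17.7867² = 316.37 µm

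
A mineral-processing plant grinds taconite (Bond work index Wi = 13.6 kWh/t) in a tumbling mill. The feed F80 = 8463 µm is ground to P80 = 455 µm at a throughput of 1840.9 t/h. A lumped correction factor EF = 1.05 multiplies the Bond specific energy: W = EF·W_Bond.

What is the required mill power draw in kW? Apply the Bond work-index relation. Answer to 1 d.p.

P = 9466.5 kW

W = 10·Wi·[P80^(−½) − F80^(−½)]
W = 10·13.6·(1/√455 − 1/√8463) = 10·13.6·(0.036011) = 4.8974 kWh/t
W_actual = 1.05 × 4.8974 = 5.1423 kWh/t
P_mill = W·ṁ = 5.1423·1840.9 = 9466.5 kW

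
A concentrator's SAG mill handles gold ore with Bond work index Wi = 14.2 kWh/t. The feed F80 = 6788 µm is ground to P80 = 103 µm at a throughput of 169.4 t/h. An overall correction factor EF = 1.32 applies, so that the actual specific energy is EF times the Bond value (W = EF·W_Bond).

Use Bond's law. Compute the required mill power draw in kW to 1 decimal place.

P = 2743.3 kW

W = 10·Wi·[P80^(−½) − F80^(−½)]
W = 10·14.2·(1/√103 − 1/√6788) = 10·14.2·(0.086395) = 12.2682 kWh/t
With EF = 1.32: W = 12.2682·1.32 = 16.1940 kWh/t
Mill draw = 16.1940 × 169.4 = 2743.3 kW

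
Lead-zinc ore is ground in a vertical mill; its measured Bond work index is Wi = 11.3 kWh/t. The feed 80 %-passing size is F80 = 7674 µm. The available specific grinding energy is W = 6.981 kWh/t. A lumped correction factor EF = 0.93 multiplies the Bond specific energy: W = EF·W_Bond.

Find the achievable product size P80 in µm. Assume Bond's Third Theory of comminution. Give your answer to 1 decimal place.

P80 = 165.0 µm

W = 10 Wi (1/√P80 − 1/√F80)  [Bond]
W_Bond = W / EF = 6.981 / 0.93 = 7.5065 kWh/t
P80^(−½) = W_Bond/(10 Wi) + F80^(−½)
  = 7.5065/(10·11.3) + 1/√7674 = 0.066429 + 0.011415 = 0.077844
P80 = (1/0.077844)² = 12.8462² = 165.02 µm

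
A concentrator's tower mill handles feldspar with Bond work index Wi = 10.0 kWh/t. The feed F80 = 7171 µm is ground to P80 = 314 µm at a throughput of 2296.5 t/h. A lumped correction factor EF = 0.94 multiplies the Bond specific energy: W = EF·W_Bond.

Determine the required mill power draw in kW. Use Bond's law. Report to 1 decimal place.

P = 9633.1 kW

Bond: W = 10·Wi·(1/√P80 − 1/√F80)
W = 10·10.0·(1/√314 − 1/√7171) = 10·10.0·(0.044624) = 4.4624 kWh/t
With EF = 0.94: W = 4.4624·0.94 = 4.1947 kWh/t
P = W·T = 4.1947·2296.5 = 9633.1 kW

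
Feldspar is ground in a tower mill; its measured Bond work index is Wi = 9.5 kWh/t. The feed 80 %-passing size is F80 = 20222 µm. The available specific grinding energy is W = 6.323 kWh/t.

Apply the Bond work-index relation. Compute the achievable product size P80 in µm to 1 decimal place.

W = 10·Wi·[P80^(−½) − F80^(−½)]
⇒ 1/√P80 = W/(10·Wi) + 1/√F80
  = 6.3230/(10·9.5) + 1/√20222 = 0.066558 + 0.007032 = 0.073590
P80 = (1/0.073590)² = 13.5888² = 184.66 µm

P80 = 184.7 µm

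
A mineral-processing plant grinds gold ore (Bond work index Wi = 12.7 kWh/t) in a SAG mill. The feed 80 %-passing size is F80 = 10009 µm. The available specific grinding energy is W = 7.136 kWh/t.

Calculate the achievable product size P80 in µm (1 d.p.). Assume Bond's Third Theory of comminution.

W = 10·Wi·(P80^(-½) − F80^(-½))
⇒ 1/√P80 = W/(10 Wi) + 1/√F80
  = 7.1360/(10·12.7) + 1/√10009 = 0.056189 + 0.009996 = 0.066184
P80 = (1/0.066184)² = 15.1093² = 228.29 µm

P80 = 228.3 µm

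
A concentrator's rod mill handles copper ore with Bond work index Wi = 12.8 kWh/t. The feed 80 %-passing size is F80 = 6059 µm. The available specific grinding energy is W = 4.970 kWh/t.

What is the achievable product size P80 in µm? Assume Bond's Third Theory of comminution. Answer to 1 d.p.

W = 10 Wi / √P80 − 10 Wi / √F80
P80^-0.5 = F80^-0.5 + W/(10 Wi)
  = 4.9700/(10·12.8) + 1/√6059 = 0.038828 + 0.012847 = 0.051675
P80 = (1/0.051675)² = 19.3517² = 374.49 µm

P80 = 374.5 µm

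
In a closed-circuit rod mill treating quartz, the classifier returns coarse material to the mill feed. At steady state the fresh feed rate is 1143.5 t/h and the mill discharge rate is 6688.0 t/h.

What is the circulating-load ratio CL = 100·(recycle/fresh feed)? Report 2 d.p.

CL = 484.87 %

Discharge = new feed + return, hence
R = M − F = 6688.0 − 1143.5 = 5544.5 t/h
CL = 100·R/F = 100·5544.5/1143.5 = 484.87 %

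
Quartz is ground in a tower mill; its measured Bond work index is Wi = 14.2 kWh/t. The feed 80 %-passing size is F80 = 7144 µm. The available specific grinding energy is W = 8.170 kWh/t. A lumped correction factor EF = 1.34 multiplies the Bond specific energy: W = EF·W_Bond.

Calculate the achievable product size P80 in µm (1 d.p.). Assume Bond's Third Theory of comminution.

W = 10 Wi (P80^-0.5 − F80^-0.5)
W_Bond = W / EF = 8.170 / 1.34 = 6.0970 kWh/t
P80^-0.5 = F80^-0.5 + W_Bond/(10 Wi)
  = 6.0970/(10·14.2) + 1/√7144 = 0.042937 + 0.011831 = 0.054768
P80 = (1/0.054768)² = 18.2589² = 333.39 µm

P80 = 333.4 µm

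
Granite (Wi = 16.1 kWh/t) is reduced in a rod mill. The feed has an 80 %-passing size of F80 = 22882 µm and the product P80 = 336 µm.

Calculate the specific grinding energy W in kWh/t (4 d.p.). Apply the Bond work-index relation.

W_Bond = 10·Wi·(1/√P₈₀ − 1/√F₈₀)
1/√336 = 0.054554;  1/√22882 = 0.006611
W = 10·16.1·(0.054554 − 0.006611) = 7.7189 kWh/t

W = 7.7189 kWh/t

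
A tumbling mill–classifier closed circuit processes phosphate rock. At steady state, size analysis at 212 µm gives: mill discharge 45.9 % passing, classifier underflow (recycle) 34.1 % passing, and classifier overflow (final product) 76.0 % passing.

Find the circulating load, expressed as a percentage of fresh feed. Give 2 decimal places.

CL = 255.08 %

Two-product formula at 212 µm:
Fd + Rd = Ru + Fo ⇒ R/F = (o−d)/(d−u)
r = (76.0 − 45.9)/(45.9 − 34.1) = 30.1/11.8 = 2.5508
CL = 100·r = 255.08 %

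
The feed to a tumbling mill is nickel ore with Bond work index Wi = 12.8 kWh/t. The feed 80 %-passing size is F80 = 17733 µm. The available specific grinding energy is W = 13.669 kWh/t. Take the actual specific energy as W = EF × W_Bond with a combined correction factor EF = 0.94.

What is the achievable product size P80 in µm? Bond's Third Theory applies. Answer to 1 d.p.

W = 10 Wi (1/√P80 − 1/√F80)  [Bond]
W_Bond = W / EF = 13.669 / 0.94 = 14.5415 kWh/t
⇒ 1/√P80 = W_Bond/(10·Wi) + 1/√F80
  = 14.5415/(10·12.8) + 1/√17733 = 0.113605 + 0.007509 = 0.121115
P80 = (1/0.121115)² = 8.2566² = 68.17 µm

P80 = 68.2 µm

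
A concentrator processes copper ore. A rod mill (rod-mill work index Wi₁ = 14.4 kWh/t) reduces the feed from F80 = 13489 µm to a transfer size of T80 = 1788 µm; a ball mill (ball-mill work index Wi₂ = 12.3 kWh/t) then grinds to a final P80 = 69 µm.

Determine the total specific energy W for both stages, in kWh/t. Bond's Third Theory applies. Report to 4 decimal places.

W = 14.0642 kWh/t

Bond:  W = 10 Wi (1/√P − 1/√F)
Stage 1 (13489→1788 µm, Wi₁=14.4): W₁ = 10·14.4·(0.023649 − 0.008610) = 2.1656 kWh/t
Stage 2 (1788→69 µm, Wi₂=12.3): W₂ = 10·12.3·(0.120386 − 0.023649) = 11.8986 kWh/t
W = W₁ + W₂ = 2.1656 + 11.8986 = 14.0642 kWh/t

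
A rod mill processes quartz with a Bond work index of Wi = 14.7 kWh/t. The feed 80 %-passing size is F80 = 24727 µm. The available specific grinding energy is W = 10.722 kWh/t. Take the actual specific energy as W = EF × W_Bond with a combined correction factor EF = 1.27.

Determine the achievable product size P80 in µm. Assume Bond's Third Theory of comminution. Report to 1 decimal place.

Bond:  W = 10 Wi (1/√P − 1/√F)
W_Bond = W / EF = 10.722 / 1.27 = 8.4425 kWh/t
P80^(−½) = W_Bond/(10 Wi) + F80^(−½)
  = 8.4425/(10·14.7) + 1/√24727 = 0.057432 + 0.006359 = 0.063791
P80 = (1/0.063791)² = 15.6761² = 245.74 µm

P80 = 245.7 µm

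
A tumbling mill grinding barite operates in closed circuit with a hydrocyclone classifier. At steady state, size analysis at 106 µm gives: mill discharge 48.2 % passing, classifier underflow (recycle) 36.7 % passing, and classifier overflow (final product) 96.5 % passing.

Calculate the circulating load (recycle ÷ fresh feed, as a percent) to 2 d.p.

CL = 420.00 %

Balance %-passing 106 µm (r = R/F):
d + r·d = r·u + o → r(d−u) = o−d
r = (96.5 − 48.2)/(48.2 − 36.7) = 48.3/11.5 = 4.2000
CL = 100·r = 420.00 %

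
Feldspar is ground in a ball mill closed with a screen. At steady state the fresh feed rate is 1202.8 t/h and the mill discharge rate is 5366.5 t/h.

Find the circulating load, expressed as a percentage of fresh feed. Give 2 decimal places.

CL = 346.17 %

Discharge = new feed + return, hence
R = M − F = 5366.5 − 1202.8 = 4163.7 t/h
CL = 100·R/F = 100·4163.7/1202.8 = 346.17 %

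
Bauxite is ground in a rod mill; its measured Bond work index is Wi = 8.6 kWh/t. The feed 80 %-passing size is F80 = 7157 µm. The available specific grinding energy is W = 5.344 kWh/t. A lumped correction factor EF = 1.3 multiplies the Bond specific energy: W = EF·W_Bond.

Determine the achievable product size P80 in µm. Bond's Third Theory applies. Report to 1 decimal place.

Bond: W = 10·Wi·(1/√P80 − 1/√F80)
W_Bond = W / EF = 5.344 / 1.3 = 4.1108 kWh/t
⇒ 1/√P80 = W_Bond/(10·Wi) + 1/√F80
  = 4.1108/(10·8.6) + 1/√7157 = 0.047800 + 0.011820 = 0.059620
P80 = (1/0.059620)² = 16.7729² = 281.33 µm

P80 = 281.3 µm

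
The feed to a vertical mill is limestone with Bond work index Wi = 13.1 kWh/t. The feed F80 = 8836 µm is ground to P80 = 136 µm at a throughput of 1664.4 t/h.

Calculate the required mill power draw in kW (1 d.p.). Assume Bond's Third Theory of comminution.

W_Bond = 10·Wi·(1/√P₈₀ − 1/√F₈₀)
W = 10·13.1·(1/√136 − 1/√8836) = 10·13.1·(0.075111) = 9.8395 kWh/t
P = W·T = 9.8395·1664.4 = 16376.9 kW

P = 16376.9 kW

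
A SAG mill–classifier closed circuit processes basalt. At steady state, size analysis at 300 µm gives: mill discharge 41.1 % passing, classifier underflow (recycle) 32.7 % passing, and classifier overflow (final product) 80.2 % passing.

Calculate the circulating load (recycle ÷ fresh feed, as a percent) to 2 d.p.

CL = 465.48 %

Two-product formula at 300 µm:
(1+r)·d = r·u + o ⇒ r = (o−d)/(d−u)
r = (80.2 − 41.1)/(41.1 − 32.7) = 39.1/8.4 = 4.6548
CL = 100·r = 465.48 %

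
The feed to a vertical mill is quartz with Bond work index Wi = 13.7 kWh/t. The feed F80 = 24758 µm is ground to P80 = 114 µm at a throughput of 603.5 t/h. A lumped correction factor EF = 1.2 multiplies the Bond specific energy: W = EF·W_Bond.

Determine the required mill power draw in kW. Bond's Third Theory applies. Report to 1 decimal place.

W = 10 Wi / √P80 − 10 Wi / √F80
W = 10·13.7·(1/√114 − 1/√24758) = 10·13.7·(0.087303) = 11.9605 kWh/t
W_actual = 1.2 × 11.9605 = 14.3526 kWh/t
Mill draw = 14.3526 × 603.5 = 8661.8 kW

P = 8661.8 kW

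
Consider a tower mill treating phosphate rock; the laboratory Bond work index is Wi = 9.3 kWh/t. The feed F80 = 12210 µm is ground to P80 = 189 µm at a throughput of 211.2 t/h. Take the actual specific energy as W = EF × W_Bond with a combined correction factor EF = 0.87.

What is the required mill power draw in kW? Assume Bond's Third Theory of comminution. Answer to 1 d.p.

W = 10 Wi / √P80 − 10 Wi / √F80
W = 10·9.3·(1/√189 − 1/√12210) = 10·9.3·(0.063689) = 5.9231 kWh/t
With EF = 0.87: W = 5.9231·0.87 = 5.1531 kWh/t
P_mill = W·ṁ = 5.1531·211.2 = 1088.3 kW

P = 1088.3 kW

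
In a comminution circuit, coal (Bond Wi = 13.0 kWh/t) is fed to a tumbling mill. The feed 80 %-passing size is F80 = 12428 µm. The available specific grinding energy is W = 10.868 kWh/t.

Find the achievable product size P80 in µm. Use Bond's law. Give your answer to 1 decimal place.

W_Bond = 10·Wi·(1/√P₈₀ − 1/√F₈₀)
P80^-0.5 = F80^-0.5 + W/(10 Wi)
  = 10.8680/(10·13.0) + 1/√12428 = 0.083600 + 0.008970 = 0.092570
P80 = (1/0.092570)² = 10.8026² = 116.70 µm

P80 = 116.7 µm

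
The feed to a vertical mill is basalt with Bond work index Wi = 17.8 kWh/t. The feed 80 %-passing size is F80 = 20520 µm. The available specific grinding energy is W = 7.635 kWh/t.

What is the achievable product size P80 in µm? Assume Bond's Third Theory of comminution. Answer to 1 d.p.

P80 = 402.0 µm

Bond: W = 10·Wi·(1/√P80 − 1/√F80)
1/√P80 = 1/√F80 + W/(10·Wi)
  = 7.6350/(10·17.8) + 1/√20520 = 0.042893 + 0.006981 = 0.049874
P80 = (1/0.049874)² = 20.0505² = 402.02 µm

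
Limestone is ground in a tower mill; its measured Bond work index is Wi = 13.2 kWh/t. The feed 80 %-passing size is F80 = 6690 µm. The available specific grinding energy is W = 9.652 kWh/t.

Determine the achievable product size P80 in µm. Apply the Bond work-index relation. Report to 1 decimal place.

P80 = 137.3 µm

W = 10 Wi (1/√P80 − 1/√F80)  [Bond]
P80^(−½) = W/(10 Wi) + F80^(−½)
  = 9.6520/(10·13.2) + 1/√6690 = 0.073121 + 0.012226 = 0.085347
P80 = (1/0.085347)² = 11.7168² = 137.28 µm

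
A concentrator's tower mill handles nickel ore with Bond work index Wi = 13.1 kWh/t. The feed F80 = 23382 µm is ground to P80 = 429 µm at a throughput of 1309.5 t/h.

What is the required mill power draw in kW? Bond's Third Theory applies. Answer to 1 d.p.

W = 10·Wi·(P80^(-½) − F80^(-½))
W = 10·13.1·(1/√429 − 1/√23382) = 10·13.1·(0.041741) = 5.4680 kWh/t
Mill draw = 5.4680 × 1309.5 = 7160.4 kW

P = 7160.4 kW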